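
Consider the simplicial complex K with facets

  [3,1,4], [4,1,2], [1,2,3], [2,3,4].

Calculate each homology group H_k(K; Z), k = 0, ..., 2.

Fix the vertex order 1 < 2 < 3 < 4 and write every simplex with vertices in increasing order. Then dim K = 2 and the simplices of K are:

  0-simplices (4): [1], [2], [3], [4]
  1-simplices (6): [1,2], [1,3], [1,4], [2,3], [2,4], [3,4]
  2-simplices (4): [1,2,3], [1,2,4], [1,3,4], [2,3,4]

so the chain groups are C_0 ≅ Z^4, C_1 ≅ Z^6, C_2 ≅ Z^4.

Boundary ∂_1: C_1 → C_0 sends each edge [p,q] (with p < q) to q − p. For instance
  ∂[2,4] = [4] − [2].
This gives a 4×6 integer matrix of rank 3; reducing to Smith normal form yields diagonal entries (1,1,1).

Boundary ∂_2: C_2 → C_1 acts by ∂[p,q,r] = [q,r] − [p,r] + [p,q]. For instance
  ∂[1,3,4] = [3,4] − [1,4] + [1,3],
  ∂[1,2,4] = [2,4] − [1,4] + [1,2].
The resulting 6×4 matrix has rank 3, and its Smith normal form has invariant factors (1,1,1).

From H_k ≅ ker(∂_k) / im(∂_{k+1}) we obtain:

  H_0: rank C_0 − rank ∂_1 = 4 − 3 = 1, and the invariant factors of ∂_1 are all 1, so H_0 = Z.
  H_1: rank ker ∂_1 − rank ∂_2 = (6 − 3) − 3 = 0, and the invariant factors of ∂_2 are all 1, so H_1 = 0.
  H_2: rank ker ∂_2 − rank ∂_3 = (4 − 3) − 0 = 1, and there is no ∂_3, so H_2 = Z.

(K is a triangulation of the 2-sphere S^2.)

H_0 = Z,  H_1 = 0,  H_2 = Z.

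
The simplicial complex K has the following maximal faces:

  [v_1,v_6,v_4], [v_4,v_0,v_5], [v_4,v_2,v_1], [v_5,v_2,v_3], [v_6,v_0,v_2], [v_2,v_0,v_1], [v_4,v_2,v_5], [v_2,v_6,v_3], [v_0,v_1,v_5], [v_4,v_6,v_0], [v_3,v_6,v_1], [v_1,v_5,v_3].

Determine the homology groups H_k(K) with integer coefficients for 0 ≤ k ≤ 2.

H_0 = Z,  H_1 = Z/2,  H_2 = 0.

Take the total order v_0 < v_1 < v_2 < v_3 < v_4 < v_5 < v_6 on the vertex set. Then K (dimension 2) consists of the simplices:

  0-simplices (7): [v_0], [v_1], [v_2], [v_3], [v_4], [v_5], [v_6]
  1-simplices (18): (18 of them)
  2-simplices (12): (12 of them)

giving chain groups C_0 ≅ Z^7, C_1 ≅ Z^18, C_2 ≅ Z^12.

The boundary map ∂_1: C_1 → C_0 maps an edge to its endpoints' difference, ∂[p,q] = q − p. For instance
  ∂[v_1,v_2] = [v_2] − [v_1].
The resulting 7×18 matrix has rank 6, and its Smith normal form has invariant factors (1,1,1,1,1,1).

The boundary map ∂_2: C_2 → C_1 sends each 2-simplex [p,q,r] to [q,r] − [p,r] + [p,q]. For instance
  ∂[v_0,v_1,v_2] = [v_1,v_2] − [v_0,v_2] + [v_0,v_1],
  ∂[v_0,v_1,v_5] = [v_1,v_5] − [v_0,v_5] + [v_0,v_1].
The 18×12 boundary matrix has rank 12 and Smith normal form diag(1,1,1,1,1,1,1,1,1,1,1,2).

From H_k ≅ ker(∂_k) / im(∂_{k+1}) we obtain:

  H_0: rank C_0 − rank ∂_1 = 7 − 6 = 1, and the invariant factors of ∂_1 are all 1, so H_0 = Z.
  H_1: rank ker ∂_1 − rank ∂_2 = (18 − 6) − 12 = 0, and ∂_2 has invariant factor 2 > 1, so H_1 = Z/2.
  H_2: rank ker ∂_2 − rank ∂_3 = (12 − 12) − 0 = 0, and there is no ∂_3, so H_2 = 0.

(K is a triangulation of the real projective plane RP^2.)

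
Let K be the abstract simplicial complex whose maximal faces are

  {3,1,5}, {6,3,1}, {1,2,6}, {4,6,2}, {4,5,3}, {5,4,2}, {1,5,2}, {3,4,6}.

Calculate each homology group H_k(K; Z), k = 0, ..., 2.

H_0 ≅ Z,  H_1 = 0,  H_2 ≅ Z.

K has 6 vertices, 12 edges, 8 triangles.
rank ∂_0 = 0, rank ∂_1 = 5 ⇒ b_0 = 6 − 0 − 5 = 1; all invariant factors of ∂_1 are 1 so no torsion. So H_0 ≅ Z.
rank ∂_1 = 5, rank ∂_2 = 7 ⇒ b_1 = 12 − 5 − 7 = 0; all invariant factors of ∂_2 are 1 so no torsion. So H_1 ≅ 0.
rank ∂_2 = 7, rank ∂_3 = 0 ⇒ b_2 = 8 − 7 − 0 = 1. So H_2 ≅ Z.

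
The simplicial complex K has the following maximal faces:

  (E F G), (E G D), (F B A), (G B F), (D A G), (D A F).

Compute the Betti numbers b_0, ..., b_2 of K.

We work with the vertex ordering A < B < D < E < F < G. The simplices of K, each written with vertices in increasing order, are:

  0-simplices (6): A, B, D, E, F, G
  1-simplices (12): AB, AD, AF, AG, BF, BG, DE, DF, DG, EF, EG, FG
  2-simplices (6): ABF, ADF, ADG, BFG, DEG, EFG

Hence C_0 ≅ Z^6, C_1 ≅ Z^12, C_2 ≅ Z^6.

Boundary ∂_1: C_1 → C_0 sends each edge [p,q] (with p < q) to q − p.
This gives a 6×12 integer matrix of rank 5; reducing to Smith normal form yields diagonal entries (1,1,1,1,1).

Boundary ∂_2: C_2 → C_1 maps a triangle to the signed sum of its edges. For instance
  ∂BFG = FG − BG + BF,
  ∂EFG = FG − EG + EF.
The resulting 12×6 matrix has rank 6, and its Smith normal form has invariant factors (1,1,1,1,1,1).

Computing H_k = (kernel of ∂_k) / (image of ∂_{k+1}):

  H_0: rank C_0 − rank ∂_1 = 6 − 5 = 1, and the invariant factors of ∂_1 are all 1, so H_0 ≅ Z.
  H_1: rank ker ∂_1 − rank ∂_2 = (12 − 5) − 6 = 1, and the invariant factors of ∂_2 are all 1, so H_1 ≅ Z.
  H_2: rank ker ∂_2 − rank ∂_3 = (6 − 6) − 0 = 0, and there is no ∂_3, so H_2 ≅ 0.

Hence the Betti numbers are b_0 = 1, b_1 = 1, b_2 = 0.

b_0 = 1, b_1 = 1, b_2 = 0.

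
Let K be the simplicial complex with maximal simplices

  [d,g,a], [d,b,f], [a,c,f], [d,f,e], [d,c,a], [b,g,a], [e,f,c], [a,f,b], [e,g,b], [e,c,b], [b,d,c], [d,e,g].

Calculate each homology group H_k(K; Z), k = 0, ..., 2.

H_0 ≅ Z,  H_1 ≅ Z/2Z,  H_2 = 0.

Take the total order a < b < c < d < e < f < g on the vertex set. Then K (dimension 2) consists of the simplices:

  0-simplices (7): a, b, c, d, e, f, g
  1-simplices (18): ab, ac, ad, af, ag, bc, bd, be, bf, bg, cd, ce, cf, de, df, dg, ef, eg
  2-simplices (12): abf, abg, acd, acf, adg, bcd, bce, bdf, beg, cef, def, deg

Hence C_0 ≅ Z^7, C_1 ≅ Z^18, C_2 ≅ Z^12.

The boundary map ∂_1: C_1 → C_0 is given by ∂[p,q] = [q] − [p]. For instance
  ∂bc = c − b.
The resulting 7×18 matrix has rank 6, and its Smith normal form has invariant factors (1,1,1,1,1,1).

∂_2: C_2 → C_1 sends each 2-simplex [p,q,r] to [q,r] − [p,r] + [p,q]. For instance
  ∂deg = eg − dg + de,
  ∂abg = bg − ag + ab.
As a 18×12 matrix over Z this has rank 12, with invariant factors (1,1,1,1,1,1,1,1,1,1,1,2).

From H_k ≅ ker(∂_k) / im(∂_{k+1}) we obtain:

  H_0: rank C_0 − rank ∂_1 = 7 − 6 = 1, and the invariant factors of ∂_1 are all 1, so H_0 = Z.
  H_1: rank ker ∂_1 − rank ∂_2 = (18 − 6) − 12 = 0, and ∂_2 has invariant factor 2 > 1, so H_1 = Z/2Z.
  H_2: rank ker ∂_2 − rank ∂_3 = (12 − 12) − 0 = 0, and there is no ∂_3, so H_2 = 0.

As a check, the Euler characteristic is 7 − 18 + 12 = 1, which agrees with 1 − 0 + 0 = 1.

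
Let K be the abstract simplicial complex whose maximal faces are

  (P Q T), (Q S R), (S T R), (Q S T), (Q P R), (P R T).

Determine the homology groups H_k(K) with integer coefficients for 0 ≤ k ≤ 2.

H_0 ≅ Z,  H_1 = 0,  H_2 ≅ Z.

K has 5 vertices, 9 edges, 6 triangles.
rank ∂_0 = 0, rank ∂_1 = 4 ⇒ b_0 = 5 − 0 − 4 = 1; all invariant factors of ∂_1 are 1 so no torsion. So H_0 ≅ Z.
rank ∂_1 = 4, rank ∂_2 = 5 ⇒ b_1 = 9 − 4 − 5 = 0; all invariant factors of ∂_2 are 1 so no torsion. So H_1 ≅ 0.
rank ∂_2 = 5, rank ∂_3 = 0 ⇒ b_2 = 6 − 5 − 0 = 1. So H_2 ≅ Z.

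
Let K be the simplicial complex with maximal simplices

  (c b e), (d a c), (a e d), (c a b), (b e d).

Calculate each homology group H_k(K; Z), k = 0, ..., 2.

H_0 = Z,  H_1 = Z,  H_2 = 0.

Take the total order a < b < c < d < e on the vertex set. Then K (dimension 2) consists of the simplices:

  0-simplices (5): a, b, c, d, e
  1-simplices (10): ab, ac, ad, ae, bc, bd, be, cd, ce, de
  2-simplices (5): abc, acd, ade, bce, bde

Hence C_0 ≅ Z^5, C_1 ≅ Z^10, C_2 ≅ Z^5.

The boundary map ∂_1: C_1 → C_0 maps an edge to its endpoints' difference, ∂[p,q] = q − p.
This gives a 5×10 integer matrix of rank 4; reducing to Smith normal form yields diagonal entries (1,1,1,1).

The boundary map ∂_2: C_2 → C_1 acts by ∂[p,q,r] = [q,r] − [p,r] + [p,q]. For instance
  ∂abc = bc − ac + ab,
  ∂bce = ce − be + bc.
The 10×5 boundary matrix has rank 5 and Smith normal form diag(1,1,1,1,1).

Now H_k = ker ∂_k / im ∂_{k+1}, so:

  H_0: rank C_0 − rank ∂_1 = 5 − 4 = 1, and the invariant factors of ∂_1 are all 1, so H_0 = Z.
  H_1: rank ker ∂_1 − rank ∂_2 = (10 − 4) − 5 = 1, and the invariant factors of ∂_2 are all 1, so H_1 = Z.
  H_2: rank ker ∂_2 − rank ∂_3 = (5 − 5) − 0 = 0, and there is no ∂_3, so H_2 = 0.

(K is a triangulation of the Möbius band.)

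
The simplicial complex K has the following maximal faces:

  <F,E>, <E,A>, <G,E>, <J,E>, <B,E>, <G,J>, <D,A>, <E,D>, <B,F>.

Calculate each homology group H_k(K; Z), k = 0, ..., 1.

H_0 = Z,  H_1 = Z^3.

Fix the vertex order A < B < D < E < F < G < J and write every simplex with vertices in increasing order. Then dim K = 1 and the simplices of K are:

  0-simplices (7): A, B, D, E, F, G, J
  1-simplices (9): AD, AE, BE, BF, DE, EF, EG, EJ, GJ

so the chain groups are C_0 ≅ Z^7, C_1 ≅ Z^9.

Boundary ∂_1: C_1 → C_0 is given by ∂[p,q] = [q] − [p].
This gives a 7×9 integer matrix of rank 6; reducing to Smith normal form yields diagonal entries (1,1,1,1,1,1).

Reading off H_k = ker ∂_k / im ∂_{k+1}:

  H_0: rank C_0 − rank ∂_1 = 7 − 6 = 1, and the invariant factors of ∂_1 are all 1, so H_0 ≅ Z.
  H_1: rank ker ∂_1 − rank ∂_2 = (9 − 6) − 0 = 3, and there is no ∂_2, so H_1 ≅ Z^3.

As a check, the Euler characteristic is 7 − 9 = -2, which agrees with 1 − 3 = -2.
(K is a triangulation of a wedge of 3 circles.)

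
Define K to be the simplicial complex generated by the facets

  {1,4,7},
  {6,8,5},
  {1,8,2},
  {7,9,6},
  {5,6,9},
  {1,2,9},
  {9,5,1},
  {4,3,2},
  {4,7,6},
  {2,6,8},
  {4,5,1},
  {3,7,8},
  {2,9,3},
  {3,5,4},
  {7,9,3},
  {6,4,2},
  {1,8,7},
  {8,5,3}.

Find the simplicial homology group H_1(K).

H_1 ≅ Z^2.

We work with the vertex ordering 1 < 2 < 3 < 4 < 5 < 6 < 7 < 8 < 9. The simplices of K, each written with vertices in increasing order, are:

  0-simplices (9): [1], [2], [3], [4], [5], [6], [7], [8], [9]
  1-simplices (27): (27 of them)
  2-simplices (18): [1,2,8], [1,2,9], [1,4,5], [1,4,7], [1,5,9], [1,7,8], [2,3,4], [2,3,9], [2,4,6], [2,6,8], [3,4,5], [3,5,8], [3,7,8], [3,7,9], [4,6,7], [5,6,8], [5,6,9], [6,7,9]

giving chain groups C_0 ≅ Z^9, C_1 ≅ Z^27, C_2 ≅ Z^18.

Boundary ∂_1: C_1 → C_0 maps an edge to its endpoints' difference, ∂[p,q] = q − p.
The 9×27 boundary matrix has rank 8 and Smith normal form diag(1,1,1,1,1,1,1,1).

The boundary map ∂_2: C_2 → C_1 maps a triangle to the signed sum of its edges. For instance
  ∂[1,2,8] = [2,8] − [1,8] + [1,2],
  ∂[3,7,9] = [7,9] − [3,9] + [3,7].
This gives a 27×18 integer matrix of rank 17; reducing to Smith normal form yields diagonal entries (1,1,1,1,1,1,1,1,1,1,1,1,1,1,1,1,1).

Computing H_k = (kernel of ∂_k) / (image of ∂_{k+1}):

  H_1: rank ker ∂_1 − rank ∂_2 = (27 − 8) − 17 = 2, and the invariant factors of ∂_2 are all 1, so H_1 = Z^2.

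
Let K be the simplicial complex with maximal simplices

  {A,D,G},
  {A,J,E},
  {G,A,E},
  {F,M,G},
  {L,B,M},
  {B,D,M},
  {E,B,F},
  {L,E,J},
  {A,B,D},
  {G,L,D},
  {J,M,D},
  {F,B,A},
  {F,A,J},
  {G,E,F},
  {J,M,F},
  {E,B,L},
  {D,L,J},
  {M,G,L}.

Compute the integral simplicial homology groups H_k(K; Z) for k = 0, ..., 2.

H_0 ≅ Z,  H_1 ≅ Z × Z/2,  H_2 = 0.

Take the total order A < B < D < E < F < G < J < L < M on the vertex set. Then K (dimension 2) consists of the simplices:

  0-simplices (9): A, B, D, E, F, G, J, L, M
  1-simplices (27): AB, AD, AE, AF, AG, AJ, BD, BE, BF, BL, BM, DG, DJ, DL, DM, EF, EG, EJ, EL, FG, FJ, FM, GL, GM, JL, JM, LM
  2-simplices (18): ABD, ABF, ADG, AEG, AEJ, AFJ, BDM, BEF, BEL, BLM, DGL, DJL, DJM, EFG, EJL, FGM, FJM, GLM

so the chain groups are C_0 ≅ Z^9, C_1 ≅ Z^27, C_2 ≅ Z^18.

∂_1: C_1 → C_0 sends each edge [p,q] (with p < q) to q − p.
The 9×27 boundary matrix has rank 8 and Smith normal form diag(1,1,1,1,1,1,1,1).

The boundary map ∂_2: C_2 → C_1 sends each 2-simplex [p,q,r] to [q,r] − [p,r] + [p,q]. For instance
  ∂DJL = JL − DL + DJ,
  ∂AFJ = FJ − AJ + AF.
This gives a 27×18 integer matrix of rank 18; reducing to Smith normal form yields diagonal entries (1,1,1,1,1,1,1,1,1,1,1,1,1,1,1,1,1,2).

Computing H_k = (kernel of ∂_k) / (image of ∂_{k+1}):

  H_0: rank C_0 − rank ∂_1 = 9 − 8 = 1, and the invariant factors of ∂_1 are all 1, so H_0 ≅ Z.
  H_1: rank ker ∂_1 − rank ∂_2 = (27 − 8) − 18 = 1, and ∂_2 has invariant factor 2 > 1, so H_1 ≅ Z × Z/2.
  H_2: rank ker ∂_2 − rank ∂_3 = (18 − 18) − 0 = 0, and there is no ∂_3, so H_2 ≅ 0.

As a check, the Euler characteristic is 9 − 27 + 18 = 0, which agrees with 1 − 1 + 0 = 0.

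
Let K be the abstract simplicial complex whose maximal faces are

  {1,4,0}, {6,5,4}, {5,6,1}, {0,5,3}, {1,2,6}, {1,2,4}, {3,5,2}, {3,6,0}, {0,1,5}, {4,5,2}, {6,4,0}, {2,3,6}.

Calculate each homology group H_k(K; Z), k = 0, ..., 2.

H_0 ≅ Z,  H_1 ≅ Z/2Z,  H_2 = 0.

We work with the vertex ordering 0 < 1 < 2 < 3 < 4 < 5 < 6. The simplices of K, each written with vertices in increasing order, are:

  0-simplices (7): [0], [1], [2], [3], [4], [5], [6]
  1-simplices (18): [0,1], [0,3], [0,4], [0,5], [0,6], [1,2], [1,4], [1,5], [1,6], [2,3], [2,4], [2,5], [2,6], [3,5], [3,6], [4,5], [4,6], [5,6]
  2-simplices (12): [0,1,4], [0,1,5], [0,3,5], [0,3,6], [0,4,6], [1,2,4], [1,2,6], [1,5,6], [2,3,5], [2,3,6], [2,4,5], [4,5,6]

Hence C_0 ≅ Z^7, C_1 ≅ Z^18, C_2 ≅ Z^12.

Boundary ∂_1: C_1 → C_0 sends each edge [p,q] (with p < q) to q − p.
The resulting 7×18 matrix has rank 6, and its Smith normal form has invariant factors (1,1,1,1,1,1).

The boundary map ∂_2: C_2 → C_1 maps a triangle to the signed sum of its edges. For instance
  ∂[2,4,5] = [4,5] − [2,5] + [2,4],
  ∂[2,3,5] = [3,5] − [2,5] + [2,3].
The 18×12 boundary matrix has rank 12 and Smith normal form diag(1,1,1,1,1,1,1,1,1,1,1,2).

Now H_k = ker ∂_k / im ∂_{k+1}, so:

  H_0: rank C_0 − rank ∂_1 = 7 − 6 = 1, and the invariant factors of ∂_1 are all 1, so H_0 = Z.
  H_1: rank ker ∂_1 − rank ∂_2 = (18 − 6) − 12 = 0, and ∂_2 has invariant factor 2 > 1, so H_1 = Z/2Z.
  H_2: rank ker ∂_2 − rank ∂_3 = (12 − 12) − 0 = 0, and there is no ∂_3, so H_2 = 0.

As a check, the Euler characteristic is 7 − 18 + 12 = 1, which agrees with 1 − 0 + 0 = 1.
(K is a triangulation of the real projective plane RP^2.)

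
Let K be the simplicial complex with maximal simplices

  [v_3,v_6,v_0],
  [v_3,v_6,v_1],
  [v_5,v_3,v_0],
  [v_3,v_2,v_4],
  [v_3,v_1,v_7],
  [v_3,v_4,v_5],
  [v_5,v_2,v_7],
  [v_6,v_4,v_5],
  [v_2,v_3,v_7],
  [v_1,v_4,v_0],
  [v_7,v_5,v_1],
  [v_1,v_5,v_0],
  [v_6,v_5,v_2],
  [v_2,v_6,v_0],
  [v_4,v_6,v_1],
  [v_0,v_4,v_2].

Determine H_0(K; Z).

H_0 ≅ Z.

K has 8 vertices, 24 edges, 16 triangles.
rank ∂_0 = 0, rank ∂_1 = 7 ⇒ b_0 = 8 − 0 − 7 = 1; all invariant factors of ∂_1 are 1 so no torsion. So H_0 = Z.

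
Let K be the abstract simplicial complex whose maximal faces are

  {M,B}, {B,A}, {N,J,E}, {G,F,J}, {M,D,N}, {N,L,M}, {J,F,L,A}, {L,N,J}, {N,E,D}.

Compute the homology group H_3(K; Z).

Order the vertices as A < B < D < E < F < G < J < L < M < N. Listing each simplex with vertices in this order, K has dimension 3 with simplices:

  0-simplices (10): A, B, D, E, F, G, J, L, M, N
  1-simplices (19): AB, AF, AJ, AL, BM, DE, DM, DN, EJ, EN, FG, FJ, FL, GJ, JL, JN, LM, LN, MN
  2-simplices (10): AFJ, AFL, AJL, DEN, DMN, EJN, FGJ, FJL, JLN, LMN
  3-simplices (1): AFJL

giving chain groups C_0 ≅ Z^10, C_1 ≅ Z^19, C_2 ≅ Z^10, C_3 ≅ Z^1.

∂_1: C_1 → C_0 sends each edge [p,q] (with p < q) to q − p.
The resulting 10×19 matrix has rank 9, and its Smith normal form has invariant factors (1,1,1,1,1,1,1,1,1).

The boundary map ∂_2: C_2 → C_1 maps a triangle to the signed sum of its edges. For instance
  ∂DEN = EN − DN + DE,
  ∂EJN = JN − EN + EJ.
As a 19×10 matrix over Z this has rank 9, with invariant factors (1,1,1,1,1,1,1,1,1).

The boundary map ∂_3: C_3 → C_2 sends each 3-simplex σ to the alternating sum Σ_i (−1)^i (σ with its i-th vertex removed). For instance
  ∂AFJL = FJL − AJL + AFL − AFJ.
The resulting 10×1 matrix has rank 1, and its Smith normal form has invariant factors (1).

Computing H_k = (kernel of ∂_k) / (image of ∂_{k+1}):

  H_3: rank ker ∂_3 − rank ∂_4 = (1 − 1) − 0 = 0, and there is no ∂_4, so H_3 = 0.

H_3 ≅ 0.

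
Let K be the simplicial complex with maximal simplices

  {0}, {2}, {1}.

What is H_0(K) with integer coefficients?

Order the vertices as 0 < 1 < 2. Listing each simplex with vertices in this order, K has dimension 0 with simplices:

  0-simplices (3): [0], [1], [2]

so the chain groups are C_0 ≅ Z^3.

Reading off H_k = ker ∂_k / im ∂_{k+1}:

  H_0: rank C_0 − rank ∂_1 = 3 − 0 = 3, and there is no ∂_1, so H_0 ≅ Z^3.

(K is a triangulation of a set of 3 points.)

H_0 ≅ Z^3.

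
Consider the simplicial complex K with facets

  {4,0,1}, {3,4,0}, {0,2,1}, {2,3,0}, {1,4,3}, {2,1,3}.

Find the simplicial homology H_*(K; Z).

H_0 = Z,  H_1 = 0,  H_2 = Z.

We work with the vertex ordering 0 < 1 < 2 < 3 < 4. The simplices of K, each written with vertices in increasing order, are:

  0-simplices (5): [0], [1], [2], [3], [4]
  1-simplices (9): [0,1], [0,2], [0,3], [0,4], [1,2], [1,3], [1,4], [2,3], [3,4]
  2-simplices (6): [0,1,2], [0,1,4], [0,2,3], [0,3,4], [1,2,3], [1,3,4]

giving chain groups C_0 ≅ Z^5, C_1 ≅ Z^9, C_2 ≅ Z^6.

∂_1: C_1 → C_0 is given by ∂[p,q] = [q] − [p]. For instance
  ∂[2,3] = [3] − [2].
The resulting 5×9 matrix has rank 4, and its Smith normal form has invariant factors (1,1,1,1).

∂_2: C_2 → C_1 acts by ∂[p,q,r] = [q,r] − [p,r] + [p,q]. For instance
  ∂[1,3,4] = [3,4] − [1,4] + [1,3],
  ∂[1,2,3] = [2,3] − [1,3] + [1,2].
The resulting 9×6 matrix has rank 5, and its Smith normal form has invariant factors (1,1,1,1,1).

Now H_k = ker ∂_k / im ∂_{k+1}, so:

  H_0: rank C_0 − rank ∂_1 = 5 − 4 = 1, and the invariant factors of ∂_1 are all 1, so H_0 = Z.
  H_1: rank ker ∂_1 − rank ∂_2 = (9 − 4) − 5 = 0, and the invariant factors of ∂_2 are all 1, so H_1 = 0.
  H_2: rank ker ∂_2 − rank ∂_3 = (6 − 5) − 0 = 1, and there is no ∂_3, so H_2 = Z.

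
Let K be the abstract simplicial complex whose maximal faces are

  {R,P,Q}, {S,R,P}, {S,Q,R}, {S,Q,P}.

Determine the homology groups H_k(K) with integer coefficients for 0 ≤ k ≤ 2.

Take the total order P < Q < R < S on the vertex set. Then K (dimension 2) consists of the simplices:

  0-simplices (4): P, Q, R, S
  1-simplices (6): PQ, PR, PS, QR, QS, RS
  2-simplices (4): PQR, PQS, PRS, QRS

Hence C_0 ≅ Z^4, C_1 ≅ Z^6, C_2 ≅ Z^4.

The boundary map ∂_1: C_1 → C_0 is given by ∂[p,q] = [q] − [p].
As a 4×6 matrix over Z this has rank 3, with invariant factors (1,1,1).

Boundary ∂_2: C_2 → C_1 sends each 2-simplex [p,q,r] to [q,r] − [p,r] + [p,q]. For instance
  ∂PQR = QR − PR + PQ,
  ∂QRS = RS − QS + QR.
The 6×4 boundary matrix has rank 3 and Smith normal form diag(1,1,1).

Computing H_k = (kernel of ∂_k) / (image of ∂_{k+1}):

  H_0: rank C_0 − rank ∂_1 = 4 − 3 = 1, and the invariant factors of ∂_1 are all 1, so H_0 = Z.
  H_1: rank ker ∂_1 − rank ∂_2 = (6 − 3) − 3 = 0, and the invariant factors of ∂_2 are all 1, so H_1 = 0.
  H_2: rank ker ∂_2 − rank ∂_3 = (4 − 3) − 0 = 1, and there is no ∂_3, so H_2 = Z.

H_0 ≅ Z,  H_1 = 0,  H_2 ≅ Z.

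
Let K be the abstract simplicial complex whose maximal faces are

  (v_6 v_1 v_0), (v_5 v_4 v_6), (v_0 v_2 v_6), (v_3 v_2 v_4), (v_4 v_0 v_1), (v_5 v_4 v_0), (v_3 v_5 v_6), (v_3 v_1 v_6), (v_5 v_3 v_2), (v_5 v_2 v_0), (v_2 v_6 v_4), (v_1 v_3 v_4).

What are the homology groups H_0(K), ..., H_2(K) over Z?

Take the total order v_0 < v_1 < v_2 < v_3 < v_4 < v_5 < v_6 on the vertex set. Then K (dimension 2) consists of the simplices:

  0-simplices (7): [v_0], [v_1], [v_2], [v_3], [v_4], [v_5], [v_6]
  1-simplices (18): (18 of them)
  2-simplices (12): (12 of them)

giving chain groups C_0 ≅ Z^7, C_1 ≅ Z^18, C_2 ≅ Z^12.

Boundary ∂_1: C_1 → C_0 sends each edge [p,q] (with p < q) to q − p. For instance
  ∂[v_3,v_6] = [v_6] − [v_3].
The resulting 7×18 matrix has rank 6, and its Smith normal form has invariant factors (1,1,1,1,1,1).

The boundary map ∂_2: C_2 → C_1 sends each 2-simplex [p,q,r] to [q,r] − [p,r] + [p,q]. For instance
  ∂[v_0,v_1,v_6] = [v_1,v_6] − [v_0,v_6] + [v_0,v_1],
  ∂[v_0,v_4,v_5] = [v_4,v_5] − [v_0,v_5] + [v_0,v_4].
The 18×12 boundary matrix has rank 12 and Smith normal form diag(1,1,1,1,1,1,1,1,1,1,1,2).

Computing H_k = (kernel of ∂_k) / (image of ∂_{k+1}):

  H_0: rank C_0 − rank ∂_1 = 7 − 6 = 1, and the invariant factors of ∂_1 are all 1, so H_0 = Z.
  H_1: rank ker ∂_1 − rank ∂_2 = (18 − 6) − 12 = 0, and ∂_2 has invariant factor 2 > 1, so H_1 = Z/2.
  H_2: rank ker ∂_2 − rank ∂_3 = (12 − 12) − 0 = 0, and there is no ∂_3, so H_2 = 0.

As a check, the Euler characteristic is 7 − 18 + 12 = 1, which agrees with 1 − 0 + 0 = 1.

H_0 = Z,  H_1 = Z/2,  H_2 = 0.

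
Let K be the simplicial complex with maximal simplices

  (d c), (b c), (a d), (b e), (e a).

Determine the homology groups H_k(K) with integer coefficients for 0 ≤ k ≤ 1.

H_0 ≅ Z,  H_1 ≅ Z.

Fix the vertex order a < b < c < d < e and write every simplex with vertices in increasing order. Then dim K = 1 and the simplices of K are:

  0-simplices (5): a, b, c, d, e
  1-simplices (5): ad, ae, bc, be, cd

Hence C_0 ≅ Z^5, C_1 ≅ Z^5.

The boundary map ∂_1: C_1 → C_0 is given by ∂[p,q] = [q] − [p].
This gives a 5×5 integer matrix of rank 4; reducing to Smith normal form yields diagonal entries (1,1,1,1).

Computing H_k = (kernel of ∂_k) / (image of ∂_{k+1}):

  H_0: rank C_0 − rank ∂_1 = 5 − 4 = 1, and the invariant factors of ∂_1 are all 1, so H_0 ≅ Z.
  H_1: rank ker ∂_1 − rank ∂_2 = (5 − 4) − 0 = 1, and there is no ∂_2, so H_1 ≅ Z.

(K is a triangulation of the circle S^1.)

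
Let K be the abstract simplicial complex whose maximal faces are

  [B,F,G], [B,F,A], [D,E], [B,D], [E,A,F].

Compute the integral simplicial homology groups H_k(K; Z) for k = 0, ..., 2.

H_0 ≅ Z,  H_1 ≅ Z,  H_2 = 0.

Fix the vertex order A < B < D < E < F < G and write every simplex with vertices in increasing order. Then dim K = 2 and the simplices of K are:

  0-simplices (6): A, B, D, E, F, G
  1-simplices (9): AB, AE, AF, BD, BF, BG, DE, EF, FG
  2-simplices (3): ABF, AEF, BFG

Hence C_0 ≅ Z^6, C_1 ≅ Z^9, C_2 ≅ Z^3.

Boundary ∂_1: C_1 → C_0 sends each edge [p,q] (with p < q) to q − p. For instance
  ∂EF = F − E.
The 6×9 boundary matrix has rank 5 and Smith normal form diag(1,1,1,1,1).

The boundary map ∂_2: C_2 → C_1 maps a triangle to the signed sum of its edges. For instance
  ∂BFG = FG − BG + BF,
  ∂ABF = BF − AF + AB.
This gives a 9×3 integer matrix of rank 3; reducing to Smith normal form yields diagonal entries (1,1,1).

From H_k ≅ ker(∂_k) / im(∂_{k+1}) we obtain:

  H_0: rank C_0 − rank ∂_1 = 6 − 5 = 1, and the invariant factors of ∂_1 are all 1, so H_0 ≅ Z.
  H_1: rank ker ∂_1 − rank ∂_2 = (9 − 5) − 3 = 1, and the invariant factors of ∂_2 are all 1, so H_1 ≅ Z.
  H_2: rank ker ∂_2 − rank ∂_3 = (3 − 3) − 0 = 0, and there is no ∂_3, so H_2 ≅ 0.

As a check, the Euler characteristic is 6 − 9 + 3 = 0, which agrees with 1 − 1 + 0 = 0.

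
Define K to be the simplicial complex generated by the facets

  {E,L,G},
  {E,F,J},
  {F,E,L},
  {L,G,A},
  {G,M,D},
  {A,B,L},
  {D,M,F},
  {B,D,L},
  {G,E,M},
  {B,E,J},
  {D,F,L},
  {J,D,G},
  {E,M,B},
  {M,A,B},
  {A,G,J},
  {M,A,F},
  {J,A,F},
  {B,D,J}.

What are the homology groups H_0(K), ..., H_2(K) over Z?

H_0 = Z,  H_1 = Z^2,  H_2 = Z.

Take the total order A < B < D < E < F < G < J < L < M on the vertex set. Then K (dimension 2) consists of the simplices:

  0-simplices (9): A, B, D, E, F, G, J, L, M
  1-simplices (27): AB, AF, AG, AJ, AL, AM, BD, BE, BJ, BL, BM, DF, DG, DJ, DL, DM, EF, EG, EJ, EL, EM, FJ, FL, FM, GJ, GL, GM
  2-simplices (18): ABL, ABM, AFJ, AFM, AGJ, AGL, BDJ, BDL, BEJ, BEM, DFL, DFM, DGJ, DGM, EFJ, EFL, EGL, EGM

giving chain groups C_0 ≅ Z^9, C_1 ≅ Z^27, C_2 ≅ Z^18.

∂_1: C_1 → C_0 maps an edge to its endpoints' difference, ∂[p,q] = q − p. For instance
  ∂BM = M − B.
The resulting 9×27 matrix has rank 8, and its Smith normal form has invariant factors (1,1,1,1,1,1,1,1).

Boundary ∂_2: C_2 → C_1 acts by ∂[p,q,r] = [q,r] − [p,r] + [p,q]. For instance
  ∂BEJ = EJ − BJ + BE,
  ∂DFL = FL − DL + DF.
The 27×18 boundary matrix has rank 17 and Smith normal form diag(1,1,1,1,1,1,1,1,1,1,1,1,1,1,1,1,1).

Now H_k = ker ∂_k / im ∂_{k+1}, so:

  H_0: rank C_0 − rank ∂_1 = 9 − 8 = 1, and the invariant factors of ∂_1 are all 1, so H_0 = Z.
  H_1: rank ker ∂_1 − rank ∂_2 = (27 − 8) − 17 = 2, and the invariant factors of ∂_2 are all 1, so H_1 = Z^2.
  H_2: rank ker ∂_2 − rank ∂_3 = (18 − 17) − 0 = 1, and there is no ∂_3, so H_2 = Z.

As a check, the Euler characteristic is 9 − 27 + 18 = 0, which agrees with 1 − 2 + 1 = 0.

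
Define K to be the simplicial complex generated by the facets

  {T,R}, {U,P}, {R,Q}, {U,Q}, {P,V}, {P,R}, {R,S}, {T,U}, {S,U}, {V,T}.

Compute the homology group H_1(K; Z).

Take the total order P < Q < R < S < T < U < V on the vertex set. Then K (dimension 1) consists of the simplices:

  0-simplices (7): P, Q, R, S, T, U, V
  1-simplices (10): PR, PU, PV, QR, QU, RS, RT, SU, TU, TV

Hence C_0 ≅ Z^7, C_1 ≅ Z^10.

Boundary ∂_1: C_1 → C_0 sends each edge [p,q] (with p < q) to q − p. For instance
  ∂SU = U − S.
As a 7×10 matrix over Z this has rank 6, with invariant factors (1,1,1,1,1,1).

Now H_k = ker ∂_k / im ∂_{k+1}, so:

  H_1: rank ker ∂_1 − rank ∂_2 = (10 − 6) − 0 = 4, and there is no ∂_2, so H_1 ≅ Z^4.

H_1 ≅ Z^4.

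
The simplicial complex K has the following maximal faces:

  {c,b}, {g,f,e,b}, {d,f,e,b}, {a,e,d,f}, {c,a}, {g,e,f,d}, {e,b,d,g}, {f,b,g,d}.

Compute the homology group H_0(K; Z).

Order the vertices as a < b < c < d < e < f < g. Listing each simplex with vertices in this order, K has dimension 3 with simplices:

  0-simplices (7): a, b, c, d, e, f, g
  1-simplices (15): ac, ad, ae, af, bc, bd, be, bf, bg, de, df, dg, ef, eg, fg
  2-simplices (13): ade, adf, aef, bde, bdf, bdg, bef, beg, bfg, def, deg, dfg, efg
  3-simplices (6): adef, bdef, bdeg, bdfg, befg, defg

Hence C_0 ≅ Z^7, C_1 ≅ Z^15, C_2 ≅ Z^13, C_3 ≅ Z^6.

The boundary map ∂_1: C_1 → C_0 maps an edge to its endpoints' difference, ∂[p,q] = q − p. For instance
  ∂bd = d − b.
The 7×15 boundary matrix has rank 6 and Smith normal form diag(1,1,1,1,1,1).

Boundary ∂_2: C_2 → C_1 acts by ∂[p,q,r] = [q,r] − [p,r] + [p,q]. For instance
  ∂adf = df − af + ad,
  ∂bdf = df − bf + bd.
This gives a 15×13 integer matrix of rank 8; reducing to Smith normal form yields diagonal entries (1,1,1,1,1,1,1,1).

The boundary map ∂_3: C_3 → C_2 sends each 3-simplex σ to the alternating sum Σ_i (−1)^i (σ with its i-th vertex removed). For instance
  ∂defg = efg − dfg + deg − def,
  ∂adef = def − aef + adf − ade.
As a 13×6 matrix over Z this has rank 5, with invariant factors (1,1,1,1,1).

Reading off H_k = ker ∂_k / im ∂_{k+1}:

  H_0: rank C_0 − rank ∂_1 = 7 − 6 = 1, and the invariant factors of ∂_1 are all 1, so H_0 ≅ Z.

H_0 ≅ Z.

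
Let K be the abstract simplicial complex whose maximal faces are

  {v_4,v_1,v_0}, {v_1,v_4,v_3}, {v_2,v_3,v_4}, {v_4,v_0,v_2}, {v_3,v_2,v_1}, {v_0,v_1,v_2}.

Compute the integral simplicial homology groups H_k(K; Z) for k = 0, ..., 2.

Take the total order v_0 < v_1 < v_2 < v_3 < v_4 on the vertex set. Then K (dimension 2) consists of the simplices:

  0-simplices (5): [v_0], [v_1], [v_2], [v_3], [v_4]
  1-simplices (9): [v_0,v_1], [v_0,v_2], [v_0,v_4], [v_1,v_2], [v_1,v_3], [v_1,v_4], [v_2,v_3], [v_2,v_4], [v_3,v_4]
  2-simplices (6): [v_0,v_1,v_2], [v_0,v_1,v_4], [v_0,v_2,v_4], [v_1,v_2,v_3], [v_1,v_3,v_4], [v_2,v_3,v_4]

so the chain groups are C_0 ≅ Z^5, C_1 ≅ Z^9, C_2 ≅ Z^6.

Boundary ∂_1: C_1 → C_0 maps an edge to its endpoints' difference, ∂[p,q] = q − p.
This gives a 5×9 integer matrix of rank 4; reducing to Smith normal form yields diagonal entries (1,1,1,1).

The boundary map ∂_2: C_2 → C_1 acts by ∂[p,q,r] = [q,r] − [p,r] + [p,q]. For instance
  ∂[v_2,v_3,v_4] = [v_3,v_4] − [v_2,v_4] + [v_2,v_3],
  ∂[v_1,v_2,v_3] = [v_2,v_3] − [v_1,v_3] + [v_1,v_2].
As a 9×6 matrix over Z this has rank 5, with invariant factors (1,1,1,1,1).

Now H_k = ker ∂_k / im ∂_{k+1}, so:

  H_0: rank C_0 − rank ∂_1 = 5 − 4 = 1, and the invariant factors of ∂_1 are all 1, so H_0 ≅ Z.
  H_1: rank ker ∂_1 − rank ∂_2 = (9 − 4) − 5 = 0, and the invariant factors of ∂_2 are all 1, so H_1 ≅ 0.
  H_2: rank ker ∂_2 − rank ∂_3 = (6 − 5) − 0 = 1, and there is no ∂_3, so H_2 ≅ Z.

(K is a triangulation of the 2-sphere S^2.)

H_0 ≅ Z,  H_1 = 0,  H_2 ≅ Z.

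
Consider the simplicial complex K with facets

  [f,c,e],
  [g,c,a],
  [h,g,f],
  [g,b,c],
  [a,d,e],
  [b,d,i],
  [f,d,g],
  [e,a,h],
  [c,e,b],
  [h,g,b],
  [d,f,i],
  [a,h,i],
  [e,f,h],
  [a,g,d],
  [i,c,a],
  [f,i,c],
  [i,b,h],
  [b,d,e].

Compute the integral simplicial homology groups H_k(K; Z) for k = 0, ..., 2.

H_0 ≅ Z,  H_1 ≅ Z^2,  H_2 ≅ Z.

K has 9 vertices, 27 edges, 18 triangles.
rank ∂_0 = 0, rank ∂_1 = 8 ⇒ b_0 = 9 − 0 − 8 = 1; all invariant factors of ∂_1 are 1 so no torsion. So H_0 = Z.
rank ∂_1 = 8, rank ∂_2 = 17 ⇒ b_1 = 27 − 8 − 17 = 2; all invariant factors of ∂_2 are 1 so no torsion. So H_1 = Z^2.
rank ∂_2 = 17, rank ∂_3 = 0 ⇒ b_2 = 18 − 17 − 0 = 1. So H_2 = Z.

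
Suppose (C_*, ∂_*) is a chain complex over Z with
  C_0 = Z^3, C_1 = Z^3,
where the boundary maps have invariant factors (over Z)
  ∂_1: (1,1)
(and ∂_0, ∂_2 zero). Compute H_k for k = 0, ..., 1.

H_0: b_0 = 3 − 0 − 2 = 1; torsion from ∂_1 factors > 1: none. So H_0 = Z.
H_1: b_1 = 3 − 2 − 0 = 1; torsion from ∂_2 factors > 1: none. So H_1 = Z.

H_0 = Z,  H_1 = Z.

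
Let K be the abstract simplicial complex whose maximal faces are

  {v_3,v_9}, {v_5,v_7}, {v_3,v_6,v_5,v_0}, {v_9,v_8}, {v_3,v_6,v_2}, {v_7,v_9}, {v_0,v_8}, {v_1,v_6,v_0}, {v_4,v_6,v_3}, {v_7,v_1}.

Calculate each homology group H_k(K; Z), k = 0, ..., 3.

H_0 = Z,  H_1 = Z^3,  H_2 = 0,  H_3 = 0.

Take the total order v_0 < v_1 < v_2 < v_3 < v_4 < v_5 < v_6 < v_7 < v_8 < v_9 on the vertex set. Then K (dimension 3) consists of the simplices:

  0-simplices (10): [v_0], [v_1], [v_2], [v_3], [v_4], [v_5], [v_6], [v_7], [v_8], [v_9]
  1-simplices (18): (18 of them)
  2-simplices (7): [v_0,v_1,v_6], [v_0,v_3,v_5], [v_0,v_3,v_6], [v_0,v_5,v_6], [v_2,v_3,v_6], [v_3,v_4,v_6], [v_3,v_5,v_6]
  3-simplices (1): [v_0,v_3,v_5,v_6]

giving chain groups C_0 ≅ Z^10, C_1 ≅ Z^18, C_2 ≅ Z^7, C_3 ≅ Z^1.

The boundary map ∂_1: C_1 → C_0 sends each edge [p,q] (with p < q) to q − p. For instance
  ∂[v_0,v_6] = [v_6] − [v_0].
As a 10×18 matrix over Z this has rank 9, with invariant factors (1,1,1,1,1,1,1,1,1).

∂_2: C_2 → C_1 maps a triangle to the signed sum of its edges. For instance
  ∂[v_3,v_4,v_6] = [v_4,v_6] − [v_3,v_6] + [v_3,v_4],
  ∂[v_0,v_3,v_6] = [v_3,v_6] − [v_0,v_6] + [v_0,v_3].
The 18×7 boundary matrix has rank 6 and Smith normal form diag(1,1,1,1,1,1).

Boundary ∂_3: C_3 → C_2 sends each 3-simplex σ to the alternating sum Σ_i (−1)^i (σ with its i-th vertex removed). For instance
  ∂[v_0,v_3,v_5,v_6] = [v_3,v_5,v_6] − [v_0,v_5,v_6] + [v_0,v_3,v_6] − [v_0,v_3,v_5].
As a 7×1 matrix over Z this has rank 1, with invariant factors (1).

From H_k ≅ ker(∂_k) / im(∂_{k+1}) we obtain:

  H_0: rank C_0 − rank ∂_1 = 10 − 9 = 1, and the invariant factors of ∂_1 are all 1, so H_0 ≅ Z.
  H_1: rank ker ∂_1 − rank ∂_2 = (18 − 9) − 6 = 3, and the invariant factors of ∂_2 are all 1, so H_1 ≅ Z^3.
  H_2: rank ker ∂_2 − rank ∂_3 = (7 − 6) − 1 = 0, and the invariant factors of ∂_3 are all 1, so H_2 ≅ 0.
  H_3: rank ker ∂_3 − rank ∂_4 = (1 − 1) − 0 = 0, and there is no ∂_4, so H_3 ≅ 0.

As a check, the Euler characteristic is 10 − 18 + 7 − 1 = -2, which agrees with 1 − 3 + 0 − 0 = -2.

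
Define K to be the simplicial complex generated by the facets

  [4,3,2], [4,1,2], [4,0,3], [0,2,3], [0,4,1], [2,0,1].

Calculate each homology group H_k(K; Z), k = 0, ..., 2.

We work with the vertex ordering 0 < 1 < 2 < 3 < 4. The simplices of K, each written with vertices in increasing order, are:

  0-simplices (5): [0], [1], [2], [3], [4]
  1-simplices (9): [0,1], [0,2], [0,3], [0,4], [1,2], [1,4], [2,3], [2,4], [3,4]
  2-simplices (6): [0,1,2], [0,1,4], [0,2,3], [0,3,4], [1,2,4], [2,3,4]

Hence C_0 ≅ Z^5, C_1 ≅ Z^9, C_2 ≅ Z^6.

Boundary ∂_1: C_1 → C_0 sends each edge [p,q] (with p < q) to q − p.
The 5×9 boundary matrix has rank 4 and Smith normal form diag(1,1,1,1).

∂_2: C_2 → C_1 acts by ∂[p,q,r] = [q,r] − [p,r] + [p,q]. For instance
  ∂[0,2,3] = [2,3] − [0,3] + [0,2],
  ∂[1,2,4] = [2,4] − [1,4] + [1,2].
The 9×6 boundary matrix has rank 5 and Smith normal form diag(1,1,1,1,1).

Now H_k = ker ∂_k / im ∂_{k+1}, so:

  H_0: rank C_0 − rank ∂_1 = 5 − 4 = 1, and the invariant factors of ∂_1 are all 1, so H_0 ≅ Z.
  H_1: rank ker ∂_1 − rank ∂_2 = (9 − 4) − 5 = 0, and the invariant factors of ∂_2 are all 1, so H_1 ≅ 0.
  H_2: rank ker ∂_2 − rank ∂_3 = (6 − 5) − 0 = 1, and there is no ∂_3, so H_2 ≅ Z.

As a check, the Euler characteristic is 5 − 9 + 6 = 2, which agrees with 1 − 0 + 1 = 2.

H_0 ≅ Z,  H_1 = 0,  H_2 ≅ Z.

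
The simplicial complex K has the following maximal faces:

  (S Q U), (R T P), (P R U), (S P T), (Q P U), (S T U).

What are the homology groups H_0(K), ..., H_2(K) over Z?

H_0 ≅ Z,  H_1 ≅ Z,  H_2 = 0.

Fix the vertex order P < Q < R < S < T < U and write every simplex with vertices in increasing order. Then dim K = 2 and the simplices of K are:

  0-simplices (6): P, Q, R, S, T, U
  1-simplices (12): PQ, PR, PS, PT, PU, QS, QU, RT, RU, ST, SU, TU
  2-simplices (6): PQU, PRT, PRU, PST, QSU, STU

giving chain groups C_0 ≅ Z^6, C_1 ≅ Z^12, C_2 ≅ Z^6.

The boundary map ∂_1: C_1 → C_0 is given by ∂[p,q] = [q] − [p].
The 6×12 boundary matrix has rank 5 and Smith normal form diag(1,1,1,1,1).

∂_2: C_2 → C_1 sends each 2-simplex [p,q,r] to [q,r] − [p,r] + [p,q]. For instance
  ∂PQU = QU − PU + PQ,
  ∂PRT = RT − PT + PR.
As a 12×6 matrix over Z this has rank 6, with invariant factors (1,1,1,1,1,1).

Computing H_k = (kernel of ∂_k) / (image of ∂_{k+1}):

  H_0: rank C_0 − rank ∂_1 = 6 − 5 = 1, and the invariant factors of ∂_1 are all 1, so H_0 = Z.
  H_1: rank ker ∂_1 − rank ∂_2 = (12 − 5) − 6 = 1, and the invariant factors of ∂_2 are all 1, so H_1 = Z.
  H_2: rank ker ∂_2 − rank ∂_3 = (6 − 6) − 0 = 0, and there is no ∂_3, so H_2 = 0.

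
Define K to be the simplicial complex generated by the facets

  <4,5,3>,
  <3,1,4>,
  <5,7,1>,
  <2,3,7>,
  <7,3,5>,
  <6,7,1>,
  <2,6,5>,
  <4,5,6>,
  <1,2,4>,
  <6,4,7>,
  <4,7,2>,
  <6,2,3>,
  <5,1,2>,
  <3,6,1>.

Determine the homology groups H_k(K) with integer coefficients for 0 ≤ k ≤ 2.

Order the vertices as 1 < 2 < 3 < 4 < 5 < 6 < 7. Listing each simplex with vertices in this order, K has dimension 2 with simplices:

  0-simplices (7): [1], [2], [3], [4], [5], [6], [7]
  1-simplices (21): [1,2], [1,3], [1,4], [1,5], [1,6], [1,7], [2,3], [2,4], [2,5], [2,6], [2,7], [3,4], [3,5], [3,6], [3,7], [4,5], [4,6], [4,7], [5,6], [5,7], [6,7]
  2-simplices (14): [1,2,4], [1,2,5], [1,3,4], [1,3,6], [1,5,7], [1,6,7], [2,3,6], [2,3,7], [2,4,7], [2,5,6], [3,4,5], [3,5,7], [4,5,6], [4,6,7]

so the chain groups are C_0 ≅ Z^7, C_1 ≅ Z^21, C_2 ≅ Z^14.

Boundary ∂_1: C_1 → C_0 maps an edge to its endpoints' difference, ∂[p,q] = q − p. For instance
  ∂[3,4] = [4] − [3].
As a 7×21 matrix over Z this has rank 6, with invariant factors (1,1,1,1,1,1).

∂_2: C_2 → C_1 maps a triangle to the signed sum of its edges. For instance
  ∂[1,2,5] = [2,5] − [1,5] + [1,2],
  ∂[1,6,7] = [6,7] − [1,7] + [1,6].
The 21×14 boundary matrix has rank 13 and Smith normal form diag(1,1,1,1,1,1,1,1,1,1,1,1,1).

Now H_k = ker ∂_k / im ∂_{k+1}, so:

  H_0: rank C_0 − rank ∂_1 = 7 − 6 = 1, and the invariant factors of ∂_1 are all 1, so H_0 ≅ Z.
  H_1: rank ker ∂_1 − rank ∂_2 = (21 − 6) − 13 = 2, and the invariant factors of ∂_2 are all 1, so H_1 ≅ Z^2.
  H_2: rank ker ∂_2 − rank ∂_3 = (14 − 13) − 0 = 1, and there is no ∂_3, so H_2 ≅ Z.

H_0 ≅ Z,  H_1 ≅ Z^2,  H_2 ≅ Z.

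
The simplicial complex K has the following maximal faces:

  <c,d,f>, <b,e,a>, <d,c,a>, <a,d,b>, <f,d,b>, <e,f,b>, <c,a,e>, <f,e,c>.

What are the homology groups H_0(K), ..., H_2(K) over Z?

H_0 = Z,  H_1 = 0,  H_2 = Z.

Order the vertices as a < b < c < d < e < f. Listing each simplex with vertices in this order, K has dimension 2 with simplices:

  0-simplices (6): a, b, c, d, e, f
  1-simplices (12): ab, ac, ad, ae, bd, be, bf, cd, ce, cf, df, ef
  2-simplices (8): abd, abe, acd, ace, bdf, bef, cdf, cef

Hence C_0 ≅ Z^6, C_1 ≅ Z^12, C_2 ≅ Z^8.

The boundary map ∂_1: C_1 → C_0 maps an edge to its endpoints' difference, ∂[p,q] = q − p. For instance
  ∂bd = d − b.
The resulting 6×12 matrix has rank 5, and its Smith normal form has invariant factors (1,1,1,1,1).

∂_2: C_2 → C_1 sends each 2-simplex [p,q,r] to [q,r] − [p,r] + [p,q]. For instance
  ∂abd = bd − ad + ab,
  ∂abe = be − ae + ab.
The 12×8 boundary matrix has rank 7 and Smith normal form diag(1,1,1,1,1,1,1).

Computing H_k = (kernel of ∂_k) / (image of ∂_{k+1}):

  H_0: rank C_0 − rank ∂_1 = 6 − 5 = 1, and the invariant factors of ∂_1 are all 1, so H_0 ≅ Z.
  H_1: rank ker ∂_1 − rank ∂_2 = (12 − 5) − 7 = 0, and the invariant factors of ∂_2 are all 1, so H_1 ≅ 0.
  H_2: rank ker ∂_2 − rank ∂_3 = (8 − 7) − 0 = 1, and there is no ∂_3, so H_2 ≅ Z.

As a check, the Euler characteristic is 6 − 12 + 8 = 2, which agrees with 1 − 0 + 1 = 2.
(K is a triangulation of the 2-sphere S^2.)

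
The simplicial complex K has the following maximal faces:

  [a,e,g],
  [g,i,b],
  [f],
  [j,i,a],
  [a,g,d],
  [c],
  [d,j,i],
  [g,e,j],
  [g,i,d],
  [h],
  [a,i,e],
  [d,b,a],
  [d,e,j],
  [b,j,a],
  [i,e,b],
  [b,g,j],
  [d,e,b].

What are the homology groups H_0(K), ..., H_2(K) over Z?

We work with the vertex ordering a < b < c < d < e < f < g < h < i < j. The simplices of K, each written with vertices in increasing order, are:

  0-simplices (10): a, b, c, d, e, f, g, h, i, j
  1-simplices (21): ab, ad, ae, ag, ai, aj, bd, be, bg, bi, bj, de, dg, di, dj, eg, ei, ej, gi, gj, ij
  2-simplices (14): abd, abj, adg, aeg, aei, aij, bde, bei, bgi, bgj, dej, dgi, dij, egj

giving chain groups C_0 ≅ Z^10, C_1 ≅ Z^21, C_2 ≅ Z^14.

Boundary ∂_1: C_1 → C_0 is given by ∂[p,q] = [q] − [p].
The resulting 10×21 matrix has rank 6, and its Smith normal form has invariant factors (1,1,1,1,1,1).

The boundary map ∂_2: C_2 → C_1 sends each 2-simplex [p,q,r] to [q,r] − [p,r] + [p,q]. For instance
  ∂dej = ej − dj + de,
  ∂aei = ei − ai + ae.
The resulting 21×14 matrix has rank 13, and its Smith normal form has invariant factors (1,1,1,1,1,1,1,1,1,1,1,1,1).

From H_k ≅ ker(∂_k) / im(∂_{k+1}) we obtain:

  H_0: rank C_0 − rank ∂_1 = 10 − 6 = 4, and the invariant factors of ∂_1 are all 1, so H_0 = Z^4.
  H_1: rank ker ∂_1 − rank ∂_2 = (21 − 6) − 13 = 2, and the invariant factors of ∂_2 are all 1, so H_1 = Z^2.
  H_2: rank ker ∂_2 − rank ∂_3 = (14 − 13) − 0 = 1, and there is no ∂_3, so H_2 = Z.

As a check, the Euler characteristic is 10 − 21 + 14 = 3, which agrees with 4 − 2 + 1 = 3.

H_0 = Z^4,  H_1 = Z^2,  H_2 = Z.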